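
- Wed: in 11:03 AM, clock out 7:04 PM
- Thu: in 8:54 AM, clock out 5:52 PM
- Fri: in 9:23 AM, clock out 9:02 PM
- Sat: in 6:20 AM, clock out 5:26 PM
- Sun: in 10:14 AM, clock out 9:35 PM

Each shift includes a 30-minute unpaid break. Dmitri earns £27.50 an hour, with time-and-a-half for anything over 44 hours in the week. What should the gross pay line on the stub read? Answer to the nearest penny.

£1399.06

Wed: 11:03 AM–7:04 PM = 8 h 1 min; less 30 min break → 7 h 31 min
Thu: 8:54 AM–5:52 PM = 8 h 58 min; less 30 min break → 8 h 28 min
Fri: 9:23 AM–9:02 PM = 11 h 39 min; less 30 min break → 11 h 9 min
Sat: 6:20 AM–5:26 PM = 11 h 6 min; less 30 min break → 10 h 36 min
Sun: 10:14 AM–9:35 PM = 11 h 21 min; less 30 min break → 10 h 51 min
Total worked: 48 h 35 min = 2915 min.
Regular 44 h 0 min = 2640 min at £27.50/h; overtime 4 h 35 min = 275 min at £41.25/h.
Pay = (2640 × £27.50 + 275 × £41.25) ÷ 60 = £1399.06.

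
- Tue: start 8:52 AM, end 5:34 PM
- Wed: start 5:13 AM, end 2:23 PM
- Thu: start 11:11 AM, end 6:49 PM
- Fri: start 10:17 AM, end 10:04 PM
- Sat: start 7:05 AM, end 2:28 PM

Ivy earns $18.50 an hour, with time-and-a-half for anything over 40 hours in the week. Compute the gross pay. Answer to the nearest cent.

$869.50

Tue: 8:52 AM–5:34 PM = 8 h 42 min
Wed: 5:13 AM–2:23 PM = 9 h 10 min
Thu: 11:11 AM–6:49 PM = 7 h 38 min
Fri: 10:17 AM–10:04 PM = 11 h 47 min
Sat: 7:05 AM–2:28 PM = 7 h 23 min
Total worked: 44 h 40 min = 2680 min.
Regular 40 h 0 min = 2400 min at $18.50/h; overtime 4 h 40 min = 280 min at $27.75/h.
Pay = (2400 × $18.50 + 280 × $27.75) ÷ 60 = $869.50.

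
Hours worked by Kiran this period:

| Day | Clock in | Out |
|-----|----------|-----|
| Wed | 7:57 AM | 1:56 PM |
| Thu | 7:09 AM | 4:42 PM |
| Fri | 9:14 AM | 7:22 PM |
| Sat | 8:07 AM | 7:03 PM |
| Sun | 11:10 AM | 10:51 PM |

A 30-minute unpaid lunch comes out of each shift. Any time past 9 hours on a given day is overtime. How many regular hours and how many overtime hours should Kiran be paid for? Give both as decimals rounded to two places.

Regular 41.48 hours, overtime 4.30 hours

Wed: 7:57 AM–1:56 PM = 5 h 59 min; less 30 min break → 5 h 29 min
Thu: 7:09 AM–4:42 PM = 9 h 33 min; less 30 min break → 9 h 3 min
Fri: 9:14 AM–7:22 PM = 10 h 8 min; less 30 min break → 9 h 38 min
Sat: 8:07 AM–7:03 PM = 10 h 56 min; less 30 min break → 10 h 26 min
Sun: 11:10 AM–10:51 PM = 11 h 41 min; less 30 min break → 11 h 11 min
Wed reg 5 h 29 min / OT 0 h 0 min; Thu reg 9 h 0 min / OT 0 h 3 min; Fri reg 9 h 0 min / OT 0 h 38 min; Sat reg 9 h 0 min / OT 1 h 26 min; Sun reg 9 h 0 min / OT 2 h 11 min.
Totals: regular 41 h 29 min, overtime 4 h 18 min.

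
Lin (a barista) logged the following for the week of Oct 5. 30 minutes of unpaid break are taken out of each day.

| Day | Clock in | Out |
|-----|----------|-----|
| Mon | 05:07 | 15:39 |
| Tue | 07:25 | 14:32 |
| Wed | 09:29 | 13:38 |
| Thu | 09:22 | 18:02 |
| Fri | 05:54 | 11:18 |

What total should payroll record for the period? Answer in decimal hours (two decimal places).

33.37 hours

Mon: 05:07–15:39 = 10 h 32 min; less 30 min break → 10 h 2 min
Tue: 07:25–14:32 = 7 h 7 min; less 30 min break → 6 h 37 min
Wed: 09:29–13:38 = 4 h 9 min; less 30 min break → 3 h 39 min
Thu: 09:22–18:02 = 8 h 40 min; less 30 min break → 8 h 10 min
Fri: 05:54–11:18 = 5 h 24 min; less 30 min break → 4 h 54 min
Total: 10 h 2 min + 6 h 37 min + 3 h 39 min + 8 h 10 min + 4 h 54 min = 33 h 22 min.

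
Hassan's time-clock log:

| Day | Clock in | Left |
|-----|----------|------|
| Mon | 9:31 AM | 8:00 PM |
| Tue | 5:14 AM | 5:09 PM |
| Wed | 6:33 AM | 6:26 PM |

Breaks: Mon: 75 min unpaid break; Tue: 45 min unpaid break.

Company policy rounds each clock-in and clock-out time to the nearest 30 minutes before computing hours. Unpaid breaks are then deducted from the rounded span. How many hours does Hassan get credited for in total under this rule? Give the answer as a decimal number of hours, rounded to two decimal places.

Mon: in 9:31 AM→9:30 AM, out 8:00 PM→8:00 PM; 10 h 30 min − 75 min = 9 h 15 min
Tue: in 5:14 AM→5:00 AM, out 5:09 PM→5:00 PM; 12 h 0 min − 45 min = 11 h 15 min
Wed: in 6:33 AM→6:30 AM, out 6:26 PM→6:30 PM; 12 h 0 min
Total credited: 32 h 30 min.

32.50 hours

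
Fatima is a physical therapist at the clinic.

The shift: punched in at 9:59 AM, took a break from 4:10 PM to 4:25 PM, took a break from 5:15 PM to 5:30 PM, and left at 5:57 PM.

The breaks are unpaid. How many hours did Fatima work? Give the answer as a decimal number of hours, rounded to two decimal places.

The shift: 9:59 AM–5:57 PM = 7 h 58 min; less 30 min break → 7 h 28 min

7.47 hours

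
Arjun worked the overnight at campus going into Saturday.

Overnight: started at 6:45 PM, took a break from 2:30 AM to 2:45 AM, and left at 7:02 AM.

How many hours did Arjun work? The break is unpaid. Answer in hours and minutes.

12 h 2 min

Overnight: 6:45 PM → midnight = 5 h 15 min; midnight → 7:02 AM = 7 h 2 min; span 12 h 17 min; less 15 min break → 12 h 2 min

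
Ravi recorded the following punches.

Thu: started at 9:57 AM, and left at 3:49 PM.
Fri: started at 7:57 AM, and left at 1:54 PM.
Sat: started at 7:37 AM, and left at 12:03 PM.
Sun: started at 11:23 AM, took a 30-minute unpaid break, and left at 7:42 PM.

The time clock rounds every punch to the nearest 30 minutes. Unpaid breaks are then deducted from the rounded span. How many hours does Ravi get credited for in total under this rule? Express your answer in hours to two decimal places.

24.00 hours

Thu: in 9:57 AM→10:00 AM, out 3:49 PM→4:00 PM; 6 h 0 min
Fri: in 7:57 AM→8:00 AM, out 1:54 PM→2:00 PM; 6 h 0 min
Sat: in 7:37 AM→7:30 AM, out 12:03 PM→12:00 PM; 4 h 30 min
Sun: in 11:23 AM→11:30 AM, out 7:42 PM→7:30 PM; 8 h 0 min − 30 min = 7 h 30 min
Total credited: 24 h 0 min.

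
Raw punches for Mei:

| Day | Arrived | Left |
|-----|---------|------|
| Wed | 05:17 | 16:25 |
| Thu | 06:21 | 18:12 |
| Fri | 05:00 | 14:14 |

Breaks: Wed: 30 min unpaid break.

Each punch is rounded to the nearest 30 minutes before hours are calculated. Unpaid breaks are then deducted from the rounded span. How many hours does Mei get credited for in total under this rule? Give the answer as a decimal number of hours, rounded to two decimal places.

31.00 hours

Wed: in 05:17→05:30, out 16:25→16:30; 11 h 0 min − 30 min = 10 h 30 min
Thu: in 06:21→06:30, out 18:12→18:00; 11 h 30 min
Fri: in 05:00→05:00, out 14:14→14:00; 9 h 0 min
Total credited: 31 h 0 min.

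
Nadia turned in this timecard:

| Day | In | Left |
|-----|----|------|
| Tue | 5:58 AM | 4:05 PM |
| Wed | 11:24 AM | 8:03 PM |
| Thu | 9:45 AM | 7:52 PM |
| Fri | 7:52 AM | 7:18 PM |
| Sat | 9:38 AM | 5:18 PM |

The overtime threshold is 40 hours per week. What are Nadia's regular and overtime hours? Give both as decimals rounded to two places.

Regular 40.00 hours, overtime 7.98 hours

Tue: 5:58 AM–4:05 PM = 10 h 7 min
Wed: 11:24 AM–8:03 PM = 8 h 39 min
Thu: 9:45 AM–7:52 PM = 10 h 7 min
Fri: 7:52 AM–7:18 PM = 11 h 26 min
Sat: 9:38 AM–5:18 PM = 7 h 40 min
Total worked: 47 h 59 min = 47.98 h.
Threshold 40 h → overtime 7 h 59 min, regular 40 h 0 min.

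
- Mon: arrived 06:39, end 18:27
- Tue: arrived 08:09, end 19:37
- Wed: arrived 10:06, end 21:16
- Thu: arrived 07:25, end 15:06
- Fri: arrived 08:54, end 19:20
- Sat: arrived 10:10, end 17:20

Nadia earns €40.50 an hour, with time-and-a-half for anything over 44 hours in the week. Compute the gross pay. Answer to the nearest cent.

Mon: 06:39–18:27 = 11 h 48 min
Tue: 08:09–19:37 = 11 h 28 min
Wed: 10:06–21:16 = 11 h 10 min
Thu: 07:25–15:06 = 7 h 41 min
Fri: 08:54–19:20 = 10 h 26 min
Sat: 10:10–17:20 = 7 h 10 min
Total worked: 59 h 43 min = 3583 min.
Regular 44 h 0 min = 2640 min at €40.50/h; overtime 15 h 43 min = 943 min at €60.75/h.
Pay = (2640 × €40.50 + 943 × €60.75) ÷ 60 = €2736.79.

€2736.79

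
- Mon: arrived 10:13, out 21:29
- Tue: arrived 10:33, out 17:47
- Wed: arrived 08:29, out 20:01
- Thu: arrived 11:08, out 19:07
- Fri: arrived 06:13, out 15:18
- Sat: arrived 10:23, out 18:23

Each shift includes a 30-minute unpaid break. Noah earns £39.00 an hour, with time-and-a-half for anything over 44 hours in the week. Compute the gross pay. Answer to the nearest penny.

Mon: 10:13–21:29 = 11 h 16 min; less 30 min break → 10 h 46 min
Tue: 10:33–17:47 = 7 h 14 min; less 30 min break → 6 h 44 min
Wed: 08:29–20:01 = 11 h 32 min; less 30 min break → 11 h 2 min
Thu: 11:08–19:07 = 7 h 59 min; less 30 min break → 7 h 29 min
Fri: 06:13–15:18 = 9 h 5 min; less 30 min break → 8 h 35 min
Sat: 10:23–18:23 = 8 h 0 min; less 30 min break → 7 h 30 min
Total worked: 52 h 6 min = 3126 min.
Regular 44 h 0 min = 2640 min at £39.00/h; overtime 8 h 6 min = 486 min at £58.50/h.
Pay = (2640 × £39.00 + 486 × £58.50) ÷ 60 = £2189.85.

£2189.85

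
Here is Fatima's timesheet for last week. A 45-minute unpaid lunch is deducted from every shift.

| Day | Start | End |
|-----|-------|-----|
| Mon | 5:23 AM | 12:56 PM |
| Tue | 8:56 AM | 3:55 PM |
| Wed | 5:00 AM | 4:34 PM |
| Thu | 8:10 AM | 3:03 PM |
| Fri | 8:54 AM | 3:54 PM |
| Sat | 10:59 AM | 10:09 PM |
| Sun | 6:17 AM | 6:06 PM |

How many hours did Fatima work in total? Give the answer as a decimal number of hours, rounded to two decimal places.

Mon: 5:23 AM–12:56 PM = 7 h 33 min; less 45 min break → 6 h 48 min
Tue: 8:56 AM–3:55 PM = 6 h 59 min; less 45 min break → 6 h 14 min
Wed: 5:00 AM–4:34 PM = 11 h 34 min; less 45 min break → 10 h 49 min
Thu: 8:10 AM–3:03 PM = 6 h 53 min; less 45 min break → 6 h 8 min
Fri: 8:54 AM–3:54 PM = 7 h 0 min; less 45 min break → 6 h 15 min
Sat: 10:59 AM–10:09 PM = 11 h 10 min; less 45 min break → 10 h 25 min
Sun: 6:17 AM–6:06 PM = 11 h 49 min; less 45 min break → 11 h 4 min
Total: 6 h 48 min + 6 h 14 min + 10 h 49 min + 6 h 8 min + 6 h 15 min + 10 h 25 min + 11 h 4 min = 57 h 43 min.

57.72 hours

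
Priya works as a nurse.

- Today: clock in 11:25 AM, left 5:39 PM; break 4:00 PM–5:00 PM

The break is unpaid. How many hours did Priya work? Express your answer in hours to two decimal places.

5.23 hours

Today: 11:25 AM–5:39 PM = 6 h 14 min; less 60 min break → 5 h 14 min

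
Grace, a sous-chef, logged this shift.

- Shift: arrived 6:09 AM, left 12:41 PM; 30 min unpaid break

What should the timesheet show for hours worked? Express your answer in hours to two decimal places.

Shift: 6:09 AM–12:41 PM = 6 h 32 min; less 30 min break → 6 h 2 min

6.03 hours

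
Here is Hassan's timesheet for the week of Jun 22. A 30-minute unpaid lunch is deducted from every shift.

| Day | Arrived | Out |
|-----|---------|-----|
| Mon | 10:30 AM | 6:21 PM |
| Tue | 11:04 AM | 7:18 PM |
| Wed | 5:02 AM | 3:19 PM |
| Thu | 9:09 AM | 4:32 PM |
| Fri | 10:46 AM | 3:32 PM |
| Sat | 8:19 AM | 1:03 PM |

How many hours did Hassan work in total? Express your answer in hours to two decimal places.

Mon: 10:30 AM–6:21 PM = 7 h 51 min; less 30 min break → 7 h 21 min
Tue: 11:04 AM–7:18 PM = 8 h 14 min; less 30 min break → 7 h 44 min
Wed: 5:02 AM–3:19 PM = 10 h 17 min; less 30 min break → 9 h 47 min
Thu: 9:09 AM–4:32 PM = 7 h 23 min; less 30 min break → 6 h 53 min
Fri: 10:46 AM–3:32 PM = 4 h 46 min; less 30 min break → 4 h 16 min
Sat: 8:19 AM–1:03 PM = 4 h 44 min; less 30 min break → 4 h 14 min
Total: 7 h 21 min + 7 h 44 min + 9 h 47 min + 6 h 53 min + 4 h 16 min + 4 h 14 min = 40 h 15 min.

40.25 hours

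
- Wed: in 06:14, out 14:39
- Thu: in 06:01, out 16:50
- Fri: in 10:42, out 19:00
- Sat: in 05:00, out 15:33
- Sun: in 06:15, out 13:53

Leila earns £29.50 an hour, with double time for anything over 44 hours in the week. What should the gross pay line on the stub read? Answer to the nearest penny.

£1399.28

Wed: 06:14–14:39 = 8 h 25 min
Thu: 06:01–16:50 = 10 h 49 min
Fri: 10:42–19:00 = 8 h 18 min
Sat: 05:00–15:33 = 10 h 33 min
Sun: 06:15–13:53 = 7 h 38 min
Total worked: 45 h 43 min = 2743 min.
Regular 44 h 0 min = 2640 min at £29.50/h; overtime 1 h 43 min = 103 min at £59.00/h.
Pay = (2640 × £29.50 + 103 × £59.00) ÷ 60 = £1399.28.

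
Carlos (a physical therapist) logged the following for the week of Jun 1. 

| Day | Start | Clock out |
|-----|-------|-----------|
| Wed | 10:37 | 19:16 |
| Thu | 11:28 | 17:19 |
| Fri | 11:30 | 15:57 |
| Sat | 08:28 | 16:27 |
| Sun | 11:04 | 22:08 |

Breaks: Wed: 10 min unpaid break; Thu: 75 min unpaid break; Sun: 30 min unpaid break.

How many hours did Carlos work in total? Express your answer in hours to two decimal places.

36.08 hours

Wed: 10:37–19:16 = 8 h 39 min; less 10 min break → 8 h 29 min
Thu: 11:28–17:19 = 5 h 51 min; less 75 min break → 4 h 36 min
Fri: 11:30–15:57 = 4 h 27 min
Sat: 08:28–16:27 = 7 h 59 min
Sun: 11:04–22:08 = 11 h 4 min; less 30 min break → 10 h 34 min
Total: 8 h 29 min + 4 h 36 min + 4 h 27 min + 7 h 59 min + 10 h 34 min = 36 h 5 min.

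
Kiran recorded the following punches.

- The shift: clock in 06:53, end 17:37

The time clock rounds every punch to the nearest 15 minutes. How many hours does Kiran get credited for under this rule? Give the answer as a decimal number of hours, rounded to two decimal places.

The shift: in 06:53→07:00, out 17:37→17:30; 10 h 30 min

10.50 hours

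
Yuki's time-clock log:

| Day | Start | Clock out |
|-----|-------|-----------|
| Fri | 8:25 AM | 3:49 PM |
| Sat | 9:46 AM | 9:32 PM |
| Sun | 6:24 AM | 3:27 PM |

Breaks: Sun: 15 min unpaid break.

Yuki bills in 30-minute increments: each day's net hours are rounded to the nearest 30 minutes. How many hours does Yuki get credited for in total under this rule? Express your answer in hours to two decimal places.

Fri: 8:25 AM–3:49 PM = 7 h 24 min → rounds to 7 h 30 min
Sat: 9:46 AM–9:32 PM = 11 h 46 min → rounds to 12 h 0 min
Sun: 6:24 AM–3:27 PM = 9 h 3 min − 15 min = 8 h 48 min → rounds to 9 h 0 min
Total credited: 28 h 30 min.

28.50 hours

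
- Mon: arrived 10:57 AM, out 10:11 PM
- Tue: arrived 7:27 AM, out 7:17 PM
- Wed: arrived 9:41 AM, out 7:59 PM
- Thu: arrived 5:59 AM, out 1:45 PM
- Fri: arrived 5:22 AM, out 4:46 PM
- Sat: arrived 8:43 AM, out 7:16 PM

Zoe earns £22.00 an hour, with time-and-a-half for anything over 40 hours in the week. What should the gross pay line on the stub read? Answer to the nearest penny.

£1641.75

Mon: 10:57 AM–10:11 PM = 11 h 14 min
Tue: 7:27 AM–7:17 PM = 11 h 50 min
Wed: 9:41 AM–7:59 PM = 10 h 18 min
Thu: 5:59 AM–1:45 PM = 7 h 46 min
Fri: 5:22 AM–4:46 PM = 11 h 24 min
Sat: 8:43 AM–7:16 PM = 10 h 33 min
Total worked: 63 h 5 min = 3785 min.
Regular 40 h 0 min = 2400 min at £22.00/h; overtime 23 h 5 min = 1385 min at £33.00/h.
Pay = (2400 × £22.00 + 1385 × £33.00) ÷ 60 = £1641.75.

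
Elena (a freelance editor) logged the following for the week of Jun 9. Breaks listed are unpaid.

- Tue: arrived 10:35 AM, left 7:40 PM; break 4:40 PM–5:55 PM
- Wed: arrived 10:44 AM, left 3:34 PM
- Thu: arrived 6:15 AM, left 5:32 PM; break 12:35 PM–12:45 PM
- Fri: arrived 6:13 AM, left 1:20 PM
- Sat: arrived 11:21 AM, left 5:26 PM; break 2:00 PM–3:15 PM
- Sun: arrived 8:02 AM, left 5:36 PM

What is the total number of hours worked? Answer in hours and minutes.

Tue: 10:35 AM–7:40 PM = 9 h 5 min; less 75 min break → 7 h 50 min
Wed: 10:44 AM–3:34 PM = 4 h 50 min
Thu: 6:15 AM–5:32 PM = 11 h 17 min; less 10 min break → 11 h 7 min
Fri: 6:13 AM–1:20 PM = 7 h 7 min
Sat: 11:21 AM–5:26 PM = 6 h 5 min; less 75 min break → 4 h 50 min
Sun: 8:02 AM–5:36 PM = 9 h 34 min
Total: 7 h 50 min + 4 h 50 min + 11 h 7 min + 7 h 7 min + 4 h 50 min + 9 h 34 min = 45 h 18 min.

45 h 18 min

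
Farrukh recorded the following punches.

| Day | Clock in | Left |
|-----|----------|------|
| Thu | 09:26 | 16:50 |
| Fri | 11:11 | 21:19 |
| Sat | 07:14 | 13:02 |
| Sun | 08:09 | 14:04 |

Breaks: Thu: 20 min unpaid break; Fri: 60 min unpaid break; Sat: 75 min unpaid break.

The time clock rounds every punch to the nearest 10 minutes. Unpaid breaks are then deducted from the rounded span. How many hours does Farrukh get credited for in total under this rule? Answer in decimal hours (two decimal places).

Thu: in 09:26→09:30, out 16:50→16:50; 7 h 20 min − 20 min = 7 h 0 min
Fri: in 11:11→11:10, out 21:19→21:20; 10 h 10 min − 60 min = 9 h 10 min
Sat: in 07:14→07:10, out 13:02→13:00; 5 h 50 min − 75 min = 4 h 35 min
Sun: in 08:09→08:10, out 14:04→14:00; 5 h 50 min
Total credited: 26 h 35 min.

26.58 hours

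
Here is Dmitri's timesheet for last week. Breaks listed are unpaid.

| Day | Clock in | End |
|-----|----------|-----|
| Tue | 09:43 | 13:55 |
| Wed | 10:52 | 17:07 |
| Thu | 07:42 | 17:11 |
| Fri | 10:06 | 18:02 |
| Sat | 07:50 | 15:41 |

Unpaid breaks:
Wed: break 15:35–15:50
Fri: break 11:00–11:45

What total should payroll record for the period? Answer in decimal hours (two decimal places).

Tue: 09:43–13:55 = 4 h 12 min
Wed: 10:52–17:07 = 6 h 15 min; less 15 min break → 6 h 0 min
Thu: 07:42–17:11 = 9 h 29 min
Fri: 10:06–18:02 = 7 h 56 min; less 45 min break → 7 h 11 min
Sat: 07:50–15:41 = 7 h 51 min
Total: 4 h 12 min + 6 h 0 min + 9 h 29 min + 7 h 11 min + 7 h 51 min = 34 h 43 min.

34.72 hours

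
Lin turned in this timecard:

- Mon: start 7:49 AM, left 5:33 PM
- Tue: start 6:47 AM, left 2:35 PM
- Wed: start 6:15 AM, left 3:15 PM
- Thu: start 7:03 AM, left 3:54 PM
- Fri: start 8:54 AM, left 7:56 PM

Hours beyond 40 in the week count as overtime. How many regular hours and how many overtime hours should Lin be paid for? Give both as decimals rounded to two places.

Mon: 7:49 AM–5:33 PM = 9 h 44 min
Tue: 6:47 AM–2:35 PM = 7 h 48 min
Wed: 6:15 AM–3:15 PM = 9 h 0 min
Thu: 7:03 AM–3:54 PM = 8 h 51 min
Fri: 8:54 AM–7:56 PM = 11 h 2 min
Total worked: 46 h 25 min = 46.42 h.
Threshold 40 h → overtime 6 h 25 min, regular 40 h 0 min.

Regular 40.00 hours, overtime 6.42 hours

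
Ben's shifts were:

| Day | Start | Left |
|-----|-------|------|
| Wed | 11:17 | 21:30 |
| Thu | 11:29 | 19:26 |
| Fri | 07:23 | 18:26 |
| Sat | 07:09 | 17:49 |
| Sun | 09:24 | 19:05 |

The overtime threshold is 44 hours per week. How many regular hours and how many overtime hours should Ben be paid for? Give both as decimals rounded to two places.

Regular 44.00 hours, overtime 5.57 hours

Wed: 11:17–21:30 = 10 h 13 min
Thu: 11:29–19:26 = 7 h 57 min
Fri: 07:23–18:26 = 11 h 3 min
Sat: 07:09–17:49 = 10 h 40 min
Sun: 09:24–19:05 = 9 h 41 min
Total worked: 49 h 34 min = 49.57 h.
Threshold 44 h → overtime 5 h 34 min, regular 44 h 0 min.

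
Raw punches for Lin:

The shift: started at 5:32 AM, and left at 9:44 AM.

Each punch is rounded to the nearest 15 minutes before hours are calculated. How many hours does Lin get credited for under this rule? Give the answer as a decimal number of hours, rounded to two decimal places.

The shift: in 5:32 AM→5:30 AM, out 9:44 AM→9:45 AM; 4 h 15 min

4.25 hours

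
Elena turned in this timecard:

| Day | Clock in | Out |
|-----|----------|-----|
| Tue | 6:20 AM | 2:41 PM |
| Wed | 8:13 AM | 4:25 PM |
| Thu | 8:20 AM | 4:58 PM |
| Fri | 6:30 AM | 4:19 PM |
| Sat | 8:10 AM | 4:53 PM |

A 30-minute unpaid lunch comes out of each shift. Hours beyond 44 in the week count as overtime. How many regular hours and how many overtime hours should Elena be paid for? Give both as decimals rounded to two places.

Tue: 6:20 AM–2:41 PM = 8 h 21 min; less 30 min break → 7 h 51 min
Wed: 8:13 AM–4:25 PM = 8 h 12 min; less 30 min break → 7 h 42 min
Thu: 8:20 AM–4:58 PM = 8 h 38 min; less 30 min break → 8 h 8 min
Fri: 6:30 AM–4:19 PM = 9 h 49 min; less 30 min break → 9 h 19 min
Sat: 8:10 AM–4:53 PM = 8 h 43 min; less 30 min break → 8 h 13 min
Total worked: 41 h 13 min = 41.22 h.
Threshold 44 h → overtime 0 h 0 min, regular 41 h 13 min.

Regular 41.22 hours, overtime 0.00 hours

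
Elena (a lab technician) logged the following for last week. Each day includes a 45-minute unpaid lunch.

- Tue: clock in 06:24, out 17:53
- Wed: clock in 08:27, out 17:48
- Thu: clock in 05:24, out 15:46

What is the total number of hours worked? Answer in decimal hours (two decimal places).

28.95 hours

Tue: 06:24–17:53 = 11 h 29 min; less 45 min break → 10 h 44 min
Wed: 08:27–17:48 = 9 h 21 min; less 45 min break → 8 h 36 min
Thu: 05:24–15:46 = 10 h 22 min; less 45 min break → 9 h 37 min
Total: 10 h 44 min + 8 h 36 min + 9 h 37 min = 28 h 57 min.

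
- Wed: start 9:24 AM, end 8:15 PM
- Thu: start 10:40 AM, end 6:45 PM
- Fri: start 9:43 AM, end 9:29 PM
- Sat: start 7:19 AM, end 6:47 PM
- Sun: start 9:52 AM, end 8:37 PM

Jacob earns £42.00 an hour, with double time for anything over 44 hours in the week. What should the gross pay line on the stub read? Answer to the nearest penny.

£2597.00

Wed: 9:24 AM–8:15 PM = 10 h 51 min
Thu: 10:40 AM–6:45 PM = 8 h 5 min
Fri: 9:43 AM–9:29 PM = 11 h 46 min
Sat: 7:19 AM–6:47 PM = 11 h 28 min
Sun: 9:52 AM–8:37 PM = 10 h 45 min
Total worked: 52 h 55 min = 3175 min.
Regular 44 h 0 min = 2640 min at £42.00/h; overtime 8 h 55 min = 535 min at £84.00/h.
Pay = (2640 × £42.00 + 535 × £84.00) ÷ 60 = £2597.00.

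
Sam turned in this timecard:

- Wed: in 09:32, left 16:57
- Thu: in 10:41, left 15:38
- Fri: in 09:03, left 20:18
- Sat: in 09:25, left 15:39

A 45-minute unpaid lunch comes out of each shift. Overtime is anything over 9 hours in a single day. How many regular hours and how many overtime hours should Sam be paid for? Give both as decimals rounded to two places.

Regular 25.35 hours, overtime 1.50 hours

Wed: 09:32–16:57 = 7 h 25 min; less 45 min break → 6 h 40 min
Thu: 10:41–15:38 = 4 h 57 min; less 45 min break → 4 h 12 min
Fri: 09:03–20:18 = 11 h 15 min; less 45 min break → 10 h 30 min
Sat: 09:25–15:39 = 6 h 14 min; less 45 min break → 5 h 29 min
Wed reg 6 h 40 min / OT 0 h 0 min; Thu reg 4 h 12 min / OT 0 h 0 min; Fri reg 9 h 0 min / OT 1 h 30 min; Sat reg 5 h 29 min / OT 0 h 0 min.
Totals: regular 25 h 21 min, overtime 1 h 30 min.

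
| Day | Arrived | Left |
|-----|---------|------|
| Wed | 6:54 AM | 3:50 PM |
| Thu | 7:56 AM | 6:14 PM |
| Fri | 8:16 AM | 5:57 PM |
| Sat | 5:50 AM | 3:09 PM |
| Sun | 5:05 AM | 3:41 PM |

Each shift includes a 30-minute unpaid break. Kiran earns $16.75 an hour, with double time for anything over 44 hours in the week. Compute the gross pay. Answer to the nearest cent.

$815.17

Wed: 6:54 AM–3:50 PM = 8 h 56 min; less 30 min break → 8 h 26 min
Thu: 7:56 AM–6:14 PM = 10 h 18 min; less 30 min break → 9 h 48 min
Fri: 8:16 AM–5:57 PM = 9 h 41 min; less 30 min break → 9 h 11 min
Sat: 5:50 AM–3:09 PM = 9 h 19 min; less 30 min break → 8 h 49 min
Sun: 5:05 AM–3:41 PM = 10 h 36 min; less 30 min break → 10 h 6 min
Total worked: 46 h 20 min = 2780 min.
Regular 44 h 0 min = 2640 min at $16.75/h; overtime 2 h 20 min = 140 min at $33.50/h.
Pay = (2640 × $16.75 + 140 × $33.50) ÷ 60 = $815.17.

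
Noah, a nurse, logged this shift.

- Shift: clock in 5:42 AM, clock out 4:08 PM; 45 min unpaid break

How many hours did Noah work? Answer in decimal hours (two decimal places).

9.68 hours

Shift: 5:42 AM–4:08 PM = 10 h 26 min; less 45 min break → 9 h 41 min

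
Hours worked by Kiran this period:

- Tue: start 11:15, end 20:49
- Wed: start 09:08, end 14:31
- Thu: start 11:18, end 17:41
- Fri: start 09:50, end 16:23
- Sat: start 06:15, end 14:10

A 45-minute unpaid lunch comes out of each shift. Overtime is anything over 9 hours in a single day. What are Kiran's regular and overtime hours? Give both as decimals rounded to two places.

Tue: 11:15–20:49 = 9 h 34 min; less 45 min break → 8 h 49 min
Wed: 09:08–14:31 = 5 h 23 min; less 45 min break → 4 h 38 min
Thu: 11:18–17:41 = 6 h 23 min; less 45 min break → 5 h 38 min
Fri: 09:50–16:23 = 6 h 33 min; less 45 min break → 5 h 48 min
Sat: 06:15–14:10 = 7 h 55 min; less 45 min break → 7 h 10 min
Tue reg 8 h 49 min / OT 0 h 0 min; Wed reg 4 h 38 min / OT 0 h 0 min; Thu reg 5 h 38 min / OT 0 h 0 min; Fri reg 5 h 48 min / OT 0 h 0 min; Sat reg 7 h 10 min / OT 0 h 0 min.
Totals: regular 32 h 3 min, overtime 0 h 0 min.

Regular 32.05 hours, overtime 0.00 hours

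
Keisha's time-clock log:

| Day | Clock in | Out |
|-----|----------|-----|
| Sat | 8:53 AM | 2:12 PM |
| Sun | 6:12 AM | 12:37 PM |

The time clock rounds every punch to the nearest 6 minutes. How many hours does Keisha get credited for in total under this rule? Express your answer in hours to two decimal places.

Sat: in 8:53 AM→8:54 AM, out 2:12 PM→2:12 PM; 5 h 18 min
Sun: in 6:12 AM→6:12 AM, out 12:37 PM→12:36 PM; 6 h 24 min
Total credited: 11 h 42 min.

11.70 hours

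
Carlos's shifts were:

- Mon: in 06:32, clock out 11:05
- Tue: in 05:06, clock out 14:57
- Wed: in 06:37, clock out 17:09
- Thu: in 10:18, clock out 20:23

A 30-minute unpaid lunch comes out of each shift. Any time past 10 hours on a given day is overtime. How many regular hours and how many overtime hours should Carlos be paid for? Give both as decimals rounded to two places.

Mon: 06:32–11:05 = 4 h 33 min; less 30 min break → 4 h 3 min
Tue: 05:06–14:57 = 9 h 51 min; less 30 min break → 9 h 21 min
Wed: 06:37–17:09 = 10 h 32 min; less 30 min break → 10 h 2 min
Thu: 10:18–20:23 = 10 h 5 min; less 30 min break → 9 h 35 min
Mon reg 4 h 3 min / OT 0 h 0 min; Tue reg 9 h 21 min / OT 0 h 0 min; Wed reg 10 h 0 min / OT 0 h 2 min; Thu reg 9 h 35 min / OT 0 h 0 min.
Totals: regular 32 h 59 min, overtime 0 h 2 min.

Regular 32.98 hours, overtime 0.03 hours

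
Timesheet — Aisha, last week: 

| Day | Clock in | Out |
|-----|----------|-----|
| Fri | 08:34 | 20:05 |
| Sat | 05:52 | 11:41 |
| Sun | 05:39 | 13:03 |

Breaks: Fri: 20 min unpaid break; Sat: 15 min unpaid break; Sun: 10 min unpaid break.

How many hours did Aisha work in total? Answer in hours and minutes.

Fri: 08:34–20:05 = 11 h 31 min; less 20 min break → 11 h 11 min
Sat: 05:52–11:41 = 5 h 49 min; less 15 min break → 5 h 34 min
Sun: 05:39–13:03 = 7 h 24 min; less 10 min break → 7 h 14 min
Total: 11 h 11 min + 5 h 34 min + 7 h 14 min = 23 h 59 min.

23 h 59 min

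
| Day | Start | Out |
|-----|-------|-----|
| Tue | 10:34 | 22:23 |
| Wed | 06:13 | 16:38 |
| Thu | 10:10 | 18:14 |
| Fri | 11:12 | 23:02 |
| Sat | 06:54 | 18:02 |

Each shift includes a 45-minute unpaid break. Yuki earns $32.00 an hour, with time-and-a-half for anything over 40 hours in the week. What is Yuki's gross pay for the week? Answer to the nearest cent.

$1736.80

Tue: 10:34–22:23 = 11 h 49 min; less 45 min break → 11 h 4 min
Wed: 06:13–16:38 = 10 h 25 min; less 45 min break → 9 h 40 min
Thu: 10:10–18:14 = 8 h 4 min; less 45 min break → 7 h 19 min
Fri: 11:12–23:02 = 11 h 50 min; less 45 min break → 11 h 5 min
Sat: 06:54–18:02 = 11 h 8 min; less 45 min break → 10 h 23 min
Total worked: 49 h 31 min = 2971 min.
Regular 40 h 0 min = 2400 min at $32.00/h; overtime 9 h 31 min = 571 min at $48.00/h.
Pay = (2400 × $32.00 + 571 × $48.00) ÷ 60 = $1736.80.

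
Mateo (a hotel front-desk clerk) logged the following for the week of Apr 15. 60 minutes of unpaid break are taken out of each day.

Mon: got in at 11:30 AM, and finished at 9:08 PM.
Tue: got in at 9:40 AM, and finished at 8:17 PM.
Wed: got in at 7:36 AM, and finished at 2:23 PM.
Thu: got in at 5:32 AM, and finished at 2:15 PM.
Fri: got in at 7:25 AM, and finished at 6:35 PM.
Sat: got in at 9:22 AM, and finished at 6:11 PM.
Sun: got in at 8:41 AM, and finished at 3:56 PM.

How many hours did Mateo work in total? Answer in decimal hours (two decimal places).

Mon: 11:30 AM–9:08 PM = 9 h 38 min; less 60 min break → 8 h 38 min
Tue: 9:40 AM–8:17 PM = 10 h 37 min; less 60 min break → 9 h 37 min
Wed: 7:36 AM–2:23 PM = 6 h 47 min; less 60 min break → 5 h 47 min
Thu: 5:32 AM–2:15 PM = 8 h 43 min; less 60 min break → 7 h 43 min
Fri: 7:25 AM–6:35 PM = 11 h 10 min; less 60 min break → 10 h 10 min
Sat: 9:22 AM–6:11 PM = 8 h 49 min; less 60 min break → 7 h 49 min
Sun: 8:41 AM–3:56 PM = 7 h 15 min; less 60 min break → 6 h 15 min
Total: 8 h 38 min + 9 h 37 min + 5 h 47 min + 7 h 43 min + 10 h 10 min + 7 h 49 min + 6 h 15 min = 55 h 59 min.

55.98 hours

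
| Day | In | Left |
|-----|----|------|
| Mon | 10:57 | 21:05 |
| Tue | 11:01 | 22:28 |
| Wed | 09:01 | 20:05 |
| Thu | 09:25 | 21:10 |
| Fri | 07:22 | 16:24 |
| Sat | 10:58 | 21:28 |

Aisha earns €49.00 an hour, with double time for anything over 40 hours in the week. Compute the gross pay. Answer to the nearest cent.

€4305.47

Mon: 10:57–21:05 = 10 h 8 min
Tue: 11:01–22:28 = 11 h 27 min
Wed: 09:01–20:05 = 11 h 4 min
Thu: 09:25–21:10 = 11 h 45 min
Fri: 07:22–16:24 = 9 h 2 min
Sat: 10:58–21:28 = 10 h 30 min
Total worked: 63 h 56 min = 3836 min.
Regular 40 h 0 min = 2400 min at €49.00/h; overtime 23 h 56 min = 1436 min at €98.00/h.
Pay = (2400 × €49.00 + 1436 × €98.00) ÷ 60 = €4305.47.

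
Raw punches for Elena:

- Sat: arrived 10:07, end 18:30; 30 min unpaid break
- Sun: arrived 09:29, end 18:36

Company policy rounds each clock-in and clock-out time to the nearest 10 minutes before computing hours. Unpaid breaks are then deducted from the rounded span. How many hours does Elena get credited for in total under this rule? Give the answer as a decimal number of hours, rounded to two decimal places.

17.00 hours

Sat: in 10:07→10:10, out 18:30→18:30; 8 h 20 min − 30 min = 7 h 50 min
Sun: in 09:29→09:30, out 18:36→18:40; 9 h 10 min
Total credited: 17 h 0 min.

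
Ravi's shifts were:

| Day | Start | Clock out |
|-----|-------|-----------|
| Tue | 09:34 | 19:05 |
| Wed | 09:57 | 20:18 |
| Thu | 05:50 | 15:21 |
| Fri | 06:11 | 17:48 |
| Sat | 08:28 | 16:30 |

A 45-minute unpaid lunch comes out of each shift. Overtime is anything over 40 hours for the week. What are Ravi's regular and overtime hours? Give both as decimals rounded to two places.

Regular 40.00 hours, overtime 5.28 hours

Tue: 09:34–19:05 = 9 h 31 min; less 45 min break → 8 h 46 min
Wed: 09:57–20:18 = 10 h 21 min; less 45 min break → 9 h 36 min
Thu: 05:50–15:21 = 9 h 31 min; less 45 min break → 8 h 46 min
Fri: 06:11–17:48 = 11 h 37 min; less 45 min break → 10 h 52 min
Sat: 08:28–16:30 = 8 h 2 min; less 45 min break → 7 h 17 min
Total worked: 45 h 17 min = 45.28 h.
Threshold 40 h → overtime 5 h 17 min, regular 40 h 0 min.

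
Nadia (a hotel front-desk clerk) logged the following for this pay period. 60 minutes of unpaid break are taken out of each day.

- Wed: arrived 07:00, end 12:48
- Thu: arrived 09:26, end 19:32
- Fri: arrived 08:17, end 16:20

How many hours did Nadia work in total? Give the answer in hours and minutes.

20 h 57 min

Wed: 07:00–12:48 = 5 h 48 min; less 60 min break → 4 h 48 min
Thu: 09:26–19:32 = 10 h 6 min; less 60 min break → 9 h 6 min
Fri: 08:17–16:20 = 8 h 3 min; less 60 min break → 7 h 3 min
Total: 4 h 48 min + 9 h 6 min + 7 h 3 min = 20 h 57 min.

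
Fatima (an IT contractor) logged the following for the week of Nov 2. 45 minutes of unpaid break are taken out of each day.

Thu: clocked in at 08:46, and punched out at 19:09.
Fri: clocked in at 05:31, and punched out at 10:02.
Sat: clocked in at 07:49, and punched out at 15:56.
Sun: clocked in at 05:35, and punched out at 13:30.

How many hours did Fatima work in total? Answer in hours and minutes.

27 h 56 min

Thu: 08:46–19:09 = 10 h 23 min; less 45 min break → 9 h 38 min
Fri: 05:31–10:02 = 4 h 31 min; less 45 min break → 3 h 46 min
Sat: 07:49–15:56 = 8 h 7 min; less 45 min break → 7 h 22 min
Sun: 05:35–13:30 = 7 h 55 min; less 45 min break → 7 h 10 min
Total: 9 h 38 min + 3 h 46 min + 7 h 22 min + 7 h 10 min = 27 h 56 min.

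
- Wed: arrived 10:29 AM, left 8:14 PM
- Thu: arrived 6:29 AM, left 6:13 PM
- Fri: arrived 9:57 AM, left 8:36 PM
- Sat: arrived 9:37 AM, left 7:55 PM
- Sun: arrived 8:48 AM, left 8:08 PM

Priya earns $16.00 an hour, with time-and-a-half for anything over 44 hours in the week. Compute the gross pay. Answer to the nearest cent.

Wed: 10:29 AM–8:14 PM = 9 h 45 min
Thu: 6:29 AM–6:13 PM = 11 h 44 min
Fri: 9:57 AM–8:36 PM = 10 h 39 min
Sat: 9:37 AM–7:55 PM = 10 h 18 min
Sun: 8:48 AM–8:08 PM = 11 h 20 min
Total worked: 53 h 46 min = 3226 min.
Regular 44 h 0 min = 2640 min at $16.00/h; overtime 9 h 46 min = 586 min at $24.00/h.
Pay = (2640 × $16.00 + 586 × $24.00) ÷ 60 = $938.40.

$938.40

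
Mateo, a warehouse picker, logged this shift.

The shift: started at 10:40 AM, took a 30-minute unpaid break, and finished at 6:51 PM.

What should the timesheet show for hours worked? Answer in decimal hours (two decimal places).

The shift: 10:40 AM–6:51 PM = 8 h 11 min; less 30 min break → 7 h 41 min

7.68 hours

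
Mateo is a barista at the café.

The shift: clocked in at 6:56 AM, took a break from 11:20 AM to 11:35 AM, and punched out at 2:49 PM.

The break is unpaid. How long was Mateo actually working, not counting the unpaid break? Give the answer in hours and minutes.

The shift: 6:56 AM–2:49 PM = 7 h 53 min; less 15 min break → 7 h 38 min

7 h 38 min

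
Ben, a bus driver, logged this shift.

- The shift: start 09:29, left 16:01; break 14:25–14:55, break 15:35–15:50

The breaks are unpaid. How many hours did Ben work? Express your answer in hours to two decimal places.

5.78 hours

The shift: 09:29–16:01 = 6 h 32 min; less 45 min break → 5 h 47 min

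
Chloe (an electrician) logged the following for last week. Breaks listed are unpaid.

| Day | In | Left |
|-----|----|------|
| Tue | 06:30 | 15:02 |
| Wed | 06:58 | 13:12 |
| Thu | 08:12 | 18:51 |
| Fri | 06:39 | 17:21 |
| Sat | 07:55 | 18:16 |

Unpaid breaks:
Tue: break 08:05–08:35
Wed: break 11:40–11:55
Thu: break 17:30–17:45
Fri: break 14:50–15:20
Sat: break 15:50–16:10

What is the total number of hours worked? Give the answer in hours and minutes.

44 h 38 min

Tue: 06:30–15:02 = 8 h 32 min; less 30 min break → 8 h 2 min
Wed: 06:58–13:12 = 6 h 14 min; less 15 min break → 5 h 59 min
Thu: 08:12–18:51 = 10 h 39 min; less 15 min break → 10 h 24 min
Fri: 06:39–17:21 = 10 h 42 min; less 30 min break → 10 h 12 min
Sat: 07:55–18:16 = 10 h 21 min; less 20 min break → 10 h 1 min
Total: 8 h 2 min + 5 h 59 min + 10 h 24 min + 10 h 12 min + 10 h 1 min = 44 h 38 min.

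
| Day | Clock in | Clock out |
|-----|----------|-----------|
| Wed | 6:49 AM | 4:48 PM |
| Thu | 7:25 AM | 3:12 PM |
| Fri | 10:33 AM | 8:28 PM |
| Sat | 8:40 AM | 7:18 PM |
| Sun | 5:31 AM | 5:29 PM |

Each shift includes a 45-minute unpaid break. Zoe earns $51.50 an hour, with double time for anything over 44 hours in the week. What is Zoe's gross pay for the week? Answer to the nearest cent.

Wed: 6:49 AM–4:48 PM = 9 h 59 min; less 45 min break → 9 h 14 min
Thu: 7:25 AM–3:12 PM = 7 h 47 min; less 45 min break → 7 h 2 min
Fri: 10:33 AM–8:28 PM = 9 h 55 min; less 45 min break → 9 h 10 min
Sat: 8:40 AM–7:18 PM = 10 h 38 min; less 45 min break → 9 h 53 min
Sun: 5:31 AM–5:29 PM = 11 h 58 min; less 45 min break → 11 h 13 min
Total worked: 46 h 32 min = 2792 min.
Regular 44 h 0 min = 2640 min at $51.50/h; overtime 2 h 32 min = 152 min at $103.00/h.
Pay = (2640 × $51.50 + 152 × $103.00) ÷ 60 = $2526.93.

$2526.93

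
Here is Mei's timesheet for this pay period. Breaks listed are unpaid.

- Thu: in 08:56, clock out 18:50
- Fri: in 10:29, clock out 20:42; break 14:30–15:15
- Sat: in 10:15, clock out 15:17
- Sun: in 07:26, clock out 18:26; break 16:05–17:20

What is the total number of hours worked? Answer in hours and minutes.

34 h 9 min

Thu: 08:56–18:50 = 9 h 54 min
Fri: 10:29–20:42 = 10 h 13 min; less 45 min break → 9 h 28 min
Sat: 10:15–15:17 = 5 h 2 min
Sun: 07:26–18:26 = 11 h 0 min; less 75 min break → 9 h 45 min
Total: 9 h 54 min + 9 h 28 min + 5 h 2 min + 9 h 45 min = 34 h 9 min.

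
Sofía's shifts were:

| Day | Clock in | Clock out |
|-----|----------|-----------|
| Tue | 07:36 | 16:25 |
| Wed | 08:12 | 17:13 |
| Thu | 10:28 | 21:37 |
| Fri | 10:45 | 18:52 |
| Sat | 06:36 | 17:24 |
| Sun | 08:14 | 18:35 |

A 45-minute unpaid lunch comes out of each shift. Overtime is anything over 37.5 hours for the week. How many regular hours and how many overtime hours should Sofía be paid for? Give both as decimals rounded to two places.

Regular 37.50 hours, overtime 16.25 hours

Tue: 07:36–16:25 = 8 h 49 min; less 45 min break → 8 h 4 min
Wed: 08:12–17:13 = 9 h 1 min; less 45 min break → 8 h 16 min
Thu: 10:28–21:37 = 11 h 9 min; less 45 min break → 10 h 24 min
Fri: 10:45–18:52 = 8 h 7 min; less 45 min break → 7 h 22 min
Sat: 06:36–17:24 = 10 h 48 min; less 45 min break → 10 h 3 min
Sun: 08:14–18:35 = 10 h 21 min; less 45 min break → 9 h 36 min
Total worked: 53 h 45 min = 53.75 h.
Threshold 37.5 h → overtime 16 h 15 min, regular 37 h 30 min.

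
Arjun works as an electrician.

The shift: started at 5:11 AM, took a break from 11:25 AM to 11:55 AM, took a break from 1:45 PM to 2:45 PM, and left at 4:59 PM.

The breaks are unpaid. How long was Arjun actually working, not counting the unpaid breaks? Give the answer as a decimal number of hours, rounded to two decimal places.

The shift: 5:11 AM–4:59 PM = 11 h 48 min; less 90 min break → 10 h 18 min

10.30 hours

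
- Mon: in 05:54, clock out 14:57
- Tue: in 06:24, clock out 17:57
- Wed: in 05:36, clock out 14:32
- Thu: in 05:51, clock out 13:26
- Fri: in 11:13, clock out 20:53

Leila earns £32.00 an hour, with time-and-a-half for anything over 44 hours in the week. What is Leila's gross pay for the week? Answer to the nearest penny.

£1541.60

Mon: 05:54–14:57 = 9 h 3 min
Tue: 06:24–17:57 = 11 h 33 min
Wed: 05:36–14:32 = 8 h 56 min
Thu: 05:51–13:26 = 7 h 35 min
Fri: 11:13–20:53 = 9 h 40 min
Total worked: 46 h 47 min = 2807 min.
Regular 44 h 0 min = 2640 min at £32.00/h; overtime 2 h 47 min = 167 min at £48.00/h.
Pay = (2640 × £32.00 + 167 × £48.00) ÷ 60 = £1541.60.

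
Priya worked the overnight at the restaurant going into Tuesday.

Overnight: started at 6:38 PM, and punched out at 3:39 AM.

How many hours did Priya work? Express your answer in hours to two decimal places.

9.02 hours

Overnight: 6:38 PM → midnight = 5 h 22 min; midnight → 3:39 AM = 3 h 39 min; span 9 h 1 min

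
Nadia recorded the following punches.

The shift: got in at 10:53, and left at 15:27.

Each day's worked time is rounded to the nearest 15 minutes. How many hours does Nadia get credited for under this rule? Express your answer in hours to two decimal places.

The shift: 10:53–15:27 = 4 h 34 min → rounds to 4 h 30 min

4.50 hours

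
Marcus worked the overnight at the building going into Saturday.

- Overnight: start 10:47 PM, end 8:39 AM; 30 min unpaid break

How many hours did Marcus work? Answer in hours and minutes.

9 h 22 min

Overnight: 10:47 PM → midnight = 1 h 13 min; midnight → 8:39 AM = 8 h 39 min; span 9 h 52 min; less 30 min break → 9 h 22 min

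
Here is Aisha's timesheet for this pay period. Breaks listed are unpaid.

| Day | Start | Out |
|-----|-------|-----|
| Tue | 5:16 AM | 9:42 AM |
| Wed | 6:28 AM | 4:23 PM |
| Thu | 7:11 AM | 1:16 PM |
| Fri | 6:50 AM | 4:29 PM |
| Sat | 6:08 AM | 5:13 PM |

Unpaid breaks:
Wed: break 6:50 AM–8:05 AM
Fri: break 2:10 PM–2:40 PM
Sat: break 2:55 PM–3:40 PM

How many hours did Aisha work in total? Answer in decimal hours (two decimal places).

Tue: 5:16 AM–9:42 AM = 4 h 26 min
Wed: 6:28 AM–4:23 PM = 9 h 55 min; less 75 min break → 8 h 40 min
Thu: 7:11 AM–1:16 PM = 6 h 5 min
Fri: 6:50 AM–4:29 PM = 9 h 39 min; less 30 min break → 9 h 9 min
Sat: 6:08 AM–5:13 PM = 11 h 5 min; less 45 min break → 10 h 20 min
Total: 4 h 26 min + 8 h 40 min + 6 h 5 min + 9 h 9 min + 10 h 20 min = 38 h 40 min.

38.67 hours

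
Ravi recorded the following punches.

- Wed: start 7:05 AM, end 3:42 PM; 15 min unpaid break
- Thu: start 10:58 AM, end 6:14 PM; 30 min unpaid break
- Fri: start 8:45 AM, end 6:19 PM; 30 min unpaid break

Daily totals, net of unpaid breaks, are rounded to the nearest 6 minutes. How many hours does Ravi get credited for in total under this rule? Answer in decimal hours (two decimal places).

Wed: 7:05 AM–3:42 PM = 8 h 37 min − 15 min = 8 h 22 min → rounds to 8 h 24 min
Thu: 10:58 AM–6:14 PM = 7 h 16 min − 30 min = 6 h 46 min → rounds to 6 h 48 min
Fri: 8:45 AM–6:19 PM = 9 h 34 min − 30 min = 9 h 4 min → rounds to 9 h 6 min
Total credited: 24 h 18 min.

24.30 hours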